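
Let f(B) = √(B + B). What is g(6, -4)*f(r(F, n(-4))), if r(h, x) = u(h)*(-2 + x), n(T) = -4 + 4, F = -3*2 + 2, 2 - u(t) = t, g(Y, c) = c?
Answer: -8*I*√6 ≈ -19.596*I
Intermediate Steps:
u(t) = 2 - t
F = -4 (F = -6 + 2 = -4)
n(T) = 0
r(h, x) = (-2 + x)*(2 - h) (r(h, x) = (2 - h)*(-2 + x) = (-2 + x)*(2 - h))
f(B) = √2*√B (f(B) = √(2*B) = √2*√B)
g(6, -4)*f(r(F, n(-4))) = -4*√2*√(-(-2 - 4)*(-2 + 0)) = -4*√2*√(-1*(-6)*(-2)) = -4*√2*√(-12) = -4*√2*2*I*√3 = -8*I*√6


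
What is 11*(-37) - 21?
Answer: -428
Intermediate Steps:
11*(-37) - 21 = -407 - 21 = -428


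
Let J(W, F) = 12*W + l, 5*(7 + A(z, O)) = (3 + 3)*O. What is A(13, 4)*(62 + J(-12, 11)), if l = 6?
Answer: 836/5 ≈ 167.20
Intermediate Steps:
A(z, O) = -7 + 6*O/5 (A(z, O) = -7 + ((3 + 3)*O)/5 = -7 + (6*O)/5 = -7 + 6*O/5)
J(W, F) = 6 + 12*W (J(W, F) = 12*W + 6 = 6 + 12*W)
A(13, 4)*(62 + J(-12, 11)) = (-7 + (6/5)*4)*(62 + (6 + 12*(-12))) = (-7 + 24/5)*(62 + (6 - 144)) = -11*(62 - 138)/5 = -11/5*(-76) = 836/5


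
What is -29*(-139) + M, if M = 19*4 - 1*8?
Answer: 4099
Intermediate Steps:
M = 68 (M = 76 - 8 = 68)
-29*(-139) + M = -29*(-139) + 68 = 4031 + 68 = 4099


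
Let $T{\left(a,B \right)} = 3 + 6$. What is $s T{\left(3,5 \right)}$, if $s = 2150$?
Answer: $19350$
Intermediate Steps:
$T{\left(a,B \right)} = 9$
$s T{\left(3,5 \right)} = 2150 \cdot 9 = 19350$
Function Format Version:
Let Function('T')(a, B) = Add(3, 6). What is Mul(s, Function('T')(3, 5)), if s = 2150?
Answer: 19350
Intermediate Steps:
Function('T')(a, B) = 9
Mul(s, Function('T')(3, 5)) = Mul(2150, 9) = 19350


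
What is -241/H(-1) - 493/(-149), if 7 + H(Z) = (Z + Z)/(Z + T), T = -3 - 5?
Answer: 353254/9089 ≈ 38.866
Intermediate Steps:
T = -8
H(Z) = -7 + 2*Z/(-8 + Z) (H(Z) = -7 + (Z + Z)/(Z - 8) = -7 + (2*Z)/(-8 + Z) = -7 + 2*Z/(-8 + Z))
-241/H(-1) - 493/(-149) = -241*(-8 - 1)/(56 - 5*(-1)) - 493/(-149) = -241*(-9/(56 + 5)) - 493*(-1/149) = -241/((-⅑*61)) + 493/149 = -241/(-61/9) + 493/149 = -241*(-9/61) + 493/149 = 2169/61 + 493/149 = 353254/9089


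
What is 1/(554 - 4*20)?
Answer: 1/474 ≈ 0.0021097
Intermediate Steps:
1/(554 - 4*20) = 1/(554 - 80) = 1/474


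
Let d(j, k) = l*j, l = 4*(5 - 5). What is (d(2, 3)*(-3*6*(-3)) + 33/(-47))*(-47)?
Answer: 33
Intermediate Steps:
l = 0 (l = 4*0 = 0)
d(j, k) = 0 (d(j, k) = 0*j = 0)
(d(2, 3)*(-3*6*(-3)) + 33/(-47))*(-47) = (0*(-3*6*(-3)) + 33/(-47))*(-47) = (0*(-18*(-3)) + 33*(-1/47))*(-47) = (0*54 - 33/47)*(-47) = (0 - 33/47)*(-47) = -33/47*(-47) = 33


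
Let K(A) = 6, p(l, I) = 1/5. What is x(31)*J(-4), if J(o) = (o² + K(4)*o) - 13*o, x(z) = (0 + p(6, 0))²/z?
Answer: 44/775 ≈ 0.056774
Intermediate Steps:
p(l, I) = ⅕
x(z) = 1/(25*z) (x(z) = (0 + ⅕)²/z = (⅕)²/z = 1/(25*z))
J(o) = o² - 7*o (J(o) = (o² + 6*o) - 13*o = o² - 7*o)
x(31)*J(-4) = ((1/25)/31)*(-4*(-7 - 4)) = ((1/25)*(1/31))*(-4*(-11)) = (1/775)*44 = 44/775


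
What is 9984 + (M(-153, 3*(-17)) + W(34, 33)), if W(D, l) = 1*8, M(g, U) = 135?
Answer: 10127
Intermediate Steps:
W(D, l) = 8
9984 + (M(-153, 3*(-17)) + W(34, 33)) = 9984 + (135 + 8) = 9984 + 143 = 10127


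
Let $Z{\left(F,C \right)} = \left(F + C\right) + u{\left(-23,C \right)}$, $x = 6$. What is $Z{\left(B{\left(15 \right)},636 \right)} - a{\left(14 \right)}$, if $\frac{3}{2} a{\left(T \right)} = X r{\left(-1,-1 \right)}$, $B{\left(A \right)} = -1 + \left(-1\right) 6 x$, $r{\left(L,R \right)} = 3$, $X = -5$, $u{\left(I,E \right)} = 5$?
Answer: $614$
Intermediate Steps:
$B{\left(A \right)} = -37$ ($B{\left(A \right)} = -1 + \left(-1\right) 6 \cdot 6 = -1 - 36 = -37$)
$a{\left(T \right)} = -10$ ($a{\left(T \right)} = \frac{2 \left(\left(-5\right) 3\right)}{3} = \frac{2}{3} \left(-15\right) = -10$)
$Z{\left(F,C \right)} = 5 + C + F$ ($Z{\left(F,C \right)} = \left(F + C\right) + 5 = \left(C + F\right) + 5 = 5 + C + F$)
$Z{\left(B{\left(15 \right)},636 \right)} - a{\left(14 \right)} = \left(5 + 636 - 37\right) - -10 = 604 + 10 = 614$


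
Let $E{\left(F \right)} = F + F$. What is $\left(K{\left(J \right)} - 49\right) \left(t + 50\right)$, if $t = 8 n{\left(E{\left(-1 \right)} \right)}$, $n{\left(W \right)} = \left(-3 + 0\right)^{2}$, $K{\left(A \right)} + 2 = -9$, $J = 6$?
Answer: $-7320$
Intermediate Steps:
$K{\left(A \right)} = -11$ ($K{\left(A \right)} = -2 - 9 = -11$)
$E{\left(F \right)} = 2 F$
$n{\left(W \right)} = 9$ ($n{\left(W \right)} = \left(-3\right)^{2} = 9$)
$t = 72$ ($t = 8 \cdot 9 = 72$)
$\left(K{\left(J \right)} - 49\right) \left(t + 50\right) = \left(-11 - 49\right) \left(72 + 50\right) = \left(-60\right) 122 = -7320$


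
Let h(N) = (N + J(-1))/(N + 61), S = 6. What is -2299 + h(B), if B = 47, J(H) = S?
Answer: -248239/108 ≈ -2298.5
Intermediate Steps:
J(H) = 6
h(N) = (6 + N)/(61 + N) (h(N) = (N + 6)/(N + 61) = (6 + N)/(61 + N))
-2299 + h(B) = -2299 + (6 + 47)/(61 + 47) = -2299 + 53/108 = -248239/108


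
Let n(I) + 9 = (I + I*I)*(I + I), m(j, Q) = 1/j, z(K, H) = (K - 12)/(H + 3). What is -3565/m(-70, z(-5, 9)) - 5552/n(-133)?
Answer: 1165374798302/4669905 ≈ 2.4955e+5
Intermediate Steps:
z(K, H) = (-12 + K)/(3 + H)
n(I) = -9 + 2*I*(I + I**2) (n(I) = -9 + (I + I*I)*(I + I) = -9 + (I + I**2)*(2*I) = -9 + 2*I*(I + I**2))
-3565/m(-70, z(-5, 9)) - 5552/n(-133) = -3565/(1/(-70)) - 5552/(-9 + 2*(-133)**2 + 2*(-133)**3) = -3565/(-1/70) - 5552/(-9 + 2*17689 + 2*(-2352637)) = -3565*(-70) - 5552/(-9 + 35378 - 4705274) = 249550 - 5552/(-4669905) = 249550 - 5552*(-1/4669905) = 249550 + 5552/4669905 = 1165374798302/4669905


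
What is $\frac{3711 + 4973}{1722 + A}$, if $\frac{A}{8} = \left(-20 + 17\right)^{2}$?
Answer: $\frac{334}{69} \approx 4.8406$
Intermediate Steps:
$A = 72$ ($A = 8 \left(-20 + 17\right)^{2} = 8 \left(-3\right)^{2} = 8 \cdot 9 = 72$)
$\frac{3711 + 4973}{1722 + A} = \frac{3711 + 4973}{1722 + 72} = \frac{8684}{1794} = 8684 \cdot \frac{1}{1794} = \frac{334}{69}$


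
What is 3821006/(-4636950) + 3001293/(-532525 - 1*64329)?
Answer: -8098714145737/1383791077650 ≈ -5.8526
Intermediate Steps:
3821006/(-4636950) + 3001293/(-532525 - 1*64329) = 3821006*(-1/4636950) + 3001293/(-532525 - 64329) = -1910503/2318475 + 3001293/(-596854) = -1910503/2318475 + 3001293*(-1/596854) = -1910503/2318475 - 3001293/596854 = -8098714145737/1383791077650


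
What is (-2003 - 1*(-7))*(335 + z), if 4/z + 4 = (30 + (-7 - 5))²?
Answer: -13373699/20 ≈ -6.6869e+5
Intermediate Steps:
z = 1/80 (z = 4/(-4 + (30 + (-7 - 5))²) = 4/(-4 + (30 - 12)²) = 4/(-4 + 18²) = 4/(-4 + 324) = 4/320 = 4*(1/320) = 1/80 ≈ 0.012500)
(-2003 - 1*(-7))*(335 + z) = (-2003 - 1*(-7))*(335 + 1/80) = (-2003 + 7)*(26801/80) = -1996*26801/80 = -13373699/20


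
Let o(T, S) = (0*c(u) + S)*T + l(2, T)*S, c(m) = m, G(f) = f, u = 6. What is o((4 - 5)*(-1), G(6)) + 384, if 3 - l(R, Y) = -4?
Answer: 432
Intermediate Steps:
l(R, Y) = 7 (l(R, Y) = 3 - 1*(-4) = 3 + 4 = 7)
o(T, S) = 7*S + S*T (o(T, S) = (0*6 + S)*T + 7*S = (0 + S)*T + 7*S = S*T + 7*S = 7*S + S*T)
o((4 - 5)*(-1), G(6)) + 384 = 6*(7 + (4 - 5)*(-1)) + 384 = 6*(7 - 1*(-1)) + 384 = 6*(7 + 1) + 384 = 6*8 + 384 = 48 + 384 = 432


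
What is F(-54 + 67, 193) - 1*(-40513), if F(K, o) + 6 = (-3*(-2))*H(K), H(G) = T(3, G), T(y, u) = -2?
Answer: 40495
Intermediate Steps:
H(G) = -2
F(K, o) = -18 (F(K, o) = -6 - 3*(-2)*(-2) = -6 + 6*(-2) = -6 - 12 = -18)
F(-54 + 67, 193) - 1*(-40513) = -18 - 1*(-40513) = -18 + 40513 = 40495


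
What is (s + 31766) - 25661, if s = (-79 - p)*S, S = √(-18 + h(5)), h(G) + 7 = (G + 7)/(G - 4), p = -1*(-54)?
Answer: 6105 - 133*I*√13 ≈ 6105.0 - 479.54*I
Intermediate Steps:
p = 54
h(G) = -7 + (7 + G)/(-4 + G) (h(G) = -7 + (G + 7)/(G - 4) = -7 + (7 + G)/(-4 + G))
S = I*√13 (S = √(-18 + (35 - 6*5)/(-4 + 5)) = √(-18 + (35 - 30)/1) = √(-18 + 1*5) = √(-18 + 5) = √(-13) = I*√13 ≈ 3.6056*I)
s = -133*I*√13 (s = (-79 - 1*54)*(I*√13) = (-79 - 54)*(I*√13) = -133*I*√13 ≈ -479.54*I)
(s + 31766) - 25661 = (-133*I*√13 + 31766) - 25661 = (31766 - 133*I*√13) - 25661 = 6105 - 133*I*√13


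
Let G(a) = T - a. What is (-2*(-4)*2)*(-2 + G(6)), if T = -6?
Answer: -224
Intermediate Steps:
G(a) = -6 - a
(-2*(-4)*2)*(-2 + G(6)) = (-2*(-4)*2)*(-2 + (-6 - 1*6)) = (8*2)*(-2 + (-6 - 6)) = 16*(-2 - 12) = 16*(-14) = -224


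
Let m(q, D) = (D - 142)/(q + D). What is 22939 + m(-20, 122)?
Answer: 1169879/51 ≈ 22939.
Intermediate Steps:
m(q, D) = (-142 + D)/(D + q)
22939 + m(-20, 122) = 22939 + (-142 + 122)/(122 - 20) = 22939 - 20/102 = 22939 + (1/102)*(-20) = 22939 - 10/51 = 1169879/51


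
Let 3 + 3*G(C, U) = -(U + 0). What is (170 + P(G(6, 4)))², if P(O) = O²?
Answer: 2493241/81 ≈ 30781.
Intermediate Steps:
G(C, U) = -1 - U/3 (G(C, U) = -1 + (-(U + 0))/3 = -1 + (-U)/3 = -1 - U/3)
(170 + P(G(6, 4)))² = (170 + (-1 - ⅓*4)²)² = (170 + (-1 - 4/3)²)² = (170 + (-7/3)²)² = (170 + 49/9)² = (1579/9)² = 2493241/81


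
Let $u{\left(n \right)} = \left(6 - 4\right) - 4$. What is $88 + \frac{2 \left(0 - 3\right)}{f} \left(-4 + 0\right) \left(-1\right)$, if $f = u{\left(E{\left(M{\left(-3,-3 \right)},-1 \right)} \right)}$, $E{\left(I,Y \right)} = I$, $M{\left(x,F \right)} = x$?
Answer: $100$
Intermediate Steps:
$u{\left(n \right)} = -2$ ($u{\left(n \right)} = 2 - 4 = -2$)
$f = -2$
$88 + \frac{2 \left(0 - 3\right)}{f} \left(-4 + 0\right) \left(-1\right) = 88 + \frac{2 \left(0 - 3\right)}{-2} \left(-4 + 0\right) \left(-1\right) = 88 + 2 \left(-3\right) \left(- \frac{1}{2}\right) \left(\left(-4\right) \left(-1\right)\right) = 88 + \left(-6\right) \left(- \frac{1}{2}\right) 4 = 88 + 3 \cdot 4 = 88 + 12 = 100$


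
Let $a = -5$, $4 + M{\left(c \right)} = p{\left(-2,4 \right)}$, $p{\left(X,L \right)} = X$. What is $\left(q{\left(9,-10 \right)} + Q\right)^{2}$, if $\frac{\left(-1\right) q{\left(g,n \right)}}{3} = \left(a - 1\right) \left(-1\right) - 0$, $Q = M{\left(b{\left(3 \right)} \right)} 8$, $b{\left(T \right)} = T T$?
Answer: $4356$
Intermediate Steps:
$b{\left(T \right)} = T^{2}$
$M{\left(c \right)} = -6$ ($M{\left(c \right)} = -4 - 2 = -6$)
$Q = -48$ ($Q = \left(-6\right) 8 = -48$)
$q{\left(g,n \right)} = -18$ ($q{\left(g,n \right)} = - 3 \left(\left(-5 - 1\right) \left(-1\right) - 0\right) = - 3 \left(\left(-6\right) \left(-1\right) + 0\right) = - 3 \left(6 + 0\right) = \left(-3\right) 6 = -18$)
$\left(q{\left(9,-10 \right)} + Q\right)^{2} = \left(-18 - 48\right)^{2} = \left(-66\right)^{2} = 4356$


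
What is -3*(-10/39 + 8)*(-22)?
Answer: 6644/13 ≈ 511.08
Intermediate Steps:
-3*(-10/39 + 8)*(-22) = -302*(-22)/13 = -3*(-6644/39) = 6644/13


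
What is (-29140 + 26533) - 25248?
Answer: -27855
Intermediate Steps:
(-29140 + 26533) - 25248 = -2607 - 25248 = -27855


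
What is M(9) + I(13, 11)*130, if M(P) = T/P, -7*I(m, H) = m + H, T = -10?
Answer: -28150/63 ≈ -446.83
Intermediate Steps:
I(m, H) = -H/7 - m/7 (I(m, H) = -(m + H)/7 = -(H + m)/7 = -H/7 - m/7)
M(P) = -10/P
M(9) + I(13, 11)*130 = -10/9 + (-1/7*11 - 1/7*13)*130 = -10*1/9 + (-11/7 - 13/7)*130 = -10/9 - 24/7*130 = -10/9 - 3120/7 = -28150/63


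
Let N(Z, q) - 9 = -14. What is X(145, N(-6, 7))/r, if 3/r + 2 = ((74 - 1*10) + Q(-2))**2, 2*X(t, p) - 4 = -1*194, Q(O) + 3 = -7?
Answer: -276830/3 ≈ -92277.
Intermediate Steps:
Q(O) = -10 (Q(O) = -3 - 7 = -10)
N(Z, q) = -5 (N(Z, q) = 9 - 14 = -5)
X(t, p) = -95 (X(t, p) = 2 + (-1*194)/2 = 2 + (1/2)*(-194) = 2 - 97 = -95)
r = 3/2914 (r = 3/(-2 + ((74 - 1*10) - 10)**2) = 3/(-2 + ((74 - 10) - 10)**2) = 3/(-2 + (64 - 10)**2) = 3/(-2 + 54**2) = 3/(-2 + 2916) = 3/2914 ≈ 0.0010295)
X(145, N(-6, 7))/r = -95/3/2914 = -95*2914/3 = -276830/3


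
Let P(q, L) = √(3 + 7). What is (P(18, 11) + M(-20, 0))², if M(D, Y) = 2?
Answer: (2 + √10)² ≈ 26.649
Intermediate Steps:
P(q, L) = √10
(P(18, 11) + M(-20, 0))² = (√10 + 2)² = (2 + √10)²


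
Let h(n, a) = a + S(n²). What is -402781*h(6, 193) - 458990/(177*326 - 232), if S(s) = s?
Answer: -75726459586/821 ≈ -9.2237e+7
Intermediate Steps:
h(n, a) = a + n²
-402781*h(6, 193) - 458990/(177*326 - 232) = -402781/(1/(193 + 6²)) - 458990/(177*326 - 232) = -402781/(1/(193 + 36)) - 458990/(57702 - 232) = -402781/(1/229) - 458990/57470 = -402781/1/229 - 458990*1/57470 = -402781*229 - 6557/821 = -92236849 - 6557/821 = -75726459586/821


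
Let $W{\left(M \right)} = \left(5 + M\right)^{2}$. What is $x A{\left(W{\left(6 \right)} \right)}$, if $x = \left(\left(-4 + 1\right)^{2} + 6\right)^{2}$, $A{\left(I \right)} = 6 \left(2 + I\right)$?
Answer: $166050$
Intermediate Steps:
$A{\left(I \right)} = 12 + 6 I$
$x = 225$ ($x = \left(\left(-3\right)^{2} + 6\right)^{2} = \left(9 + 6\right)^{2} = 15^{2} = 225$)
$x A{\left(W{\left(6 \right)} \right)} = 225 \left(12 + 6 \left(5 + 6\right)^{2}\right) = 225 \left(12 + 6 \cdot 11^{2}\right) = 225 \left(12 + 6 \cdot 121\right) = 225 \left(12 + 726\right) = 225 \cdot 738 = 166050$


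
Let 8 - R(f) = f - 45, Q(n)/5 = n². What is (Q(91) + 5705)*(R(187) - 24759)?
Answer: -1172709230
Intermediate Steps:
Q(n) = 5*n²
R(f) = 53 - f (R(f) = 8 - (f - 45) = 8 - (-45 + f) = 8 + (45 - f) = 53 - f)
(Q(91) + 5705)*(R(187) - 24759) = (5*91² + 5705)*((53 - 1*187) - 24759) = (5*8281 + 5705)*((53 - 187) - 24759) = (41405 + 5705)*(-134 - 24759) = 47110*(-24893) = -1172709230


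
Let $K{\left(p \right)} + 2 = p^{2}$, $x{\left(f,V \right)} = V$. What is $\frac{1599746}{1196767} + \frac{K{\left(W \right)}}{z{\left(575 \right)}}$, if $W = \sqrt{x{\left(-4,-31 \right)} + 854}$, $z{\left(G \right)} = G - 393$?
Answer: $\frac{97976883}{16754738} \approx 5.8477$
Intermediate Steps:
$z{\left(G \right)} = -393 + G$ ($z{\left(G \right)} = G - 393 = -393 + G$)
$W = \sqrt{823}$ ($W = \sqrt{-31 + 854} = \sqrt{823} \approx 28.688$)
$K{\left(p \right)} = -2 + p^{2}$
$\frac{1599746}{1196767} + \frac{K{\left(W \right)}}{z{\left(575 \right)}} = \frac{1599746}{1196767} + \frac{-2 + \left(\sqrt{823}\right)^{2}}{-393 + 575} = 1599746 \cdot \frac{1}{1196767} + \frac{-2 + 823}{182} = \frac{1599746}{1196767} + 821 \cdot \frac{1}{182} = \frac{1599746}{1196767} + \frac{821}{182} = \frac{97976883}{16754738}$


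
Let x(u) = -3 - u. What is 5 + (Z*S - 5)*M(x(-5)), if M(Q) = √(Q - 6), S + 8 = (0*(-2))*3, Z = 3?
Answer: 5 - 58*I ≈ 5.0 - 58.0*I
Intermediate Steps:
S = -8 (S = -8 + (0*(-2))*3 = -8 + 0*3 = -8 + 0 = -8)
M(Q) = √(-6 + Q)
5 + (Z*S - 5)*M(x(-5)) = 5 + (3*(-8) - 5)*√(-6 + (-3 - 1*(-5))) = 5 + (-24 - 5)*√(-6 + (-3 + 5)) = 5 - 29*√(-6 + 2) = 5 - 58*I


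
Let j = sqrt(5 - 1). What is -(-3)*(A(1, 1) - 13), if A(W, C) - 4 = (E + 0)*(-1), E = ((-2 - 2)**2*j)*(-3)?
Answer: 261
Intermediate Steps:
j = 2 (j = sqrt(4) = 2)
E = -96 (E = ((-2 - 2)**2*2)*(-3) = ((-4)**2*2)*(-3) = (16*2)*(-3) = 32*(-3) = -96)
A(W, C) = 100 (A(W, C) = 4 + (-96 + 0)*(-1) = 4 - 96*(-1) = 4 + 96 = 100)
-(-3)*(A(1, 1) - 13) = -(-3)*(100 - 13) = -(-3)*87 = -1*(-261) = 261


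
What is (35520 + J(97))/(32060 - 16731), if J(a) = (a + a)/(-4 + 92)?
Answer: 1562977/674476 ≈ 2.3173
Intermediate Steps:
J(a) = a/44 (J(a) = (2*a)/88 = (2*a)*(1/88) = a/44)
(35520 + J(97))/(32060 - 16731) = (35520 + (1/44)*97)/(32060 - 16731) = (35520 + 97/44)/15329 = (1562977/44)*(1/15329) = 1562977/674476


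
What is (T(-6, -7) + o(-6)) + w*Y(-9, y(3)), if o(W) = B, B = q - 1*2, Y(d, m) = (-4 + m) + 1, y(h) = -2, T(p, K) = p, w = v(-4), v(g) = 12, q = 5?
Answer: -63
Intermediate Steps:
w = 12
Y(d, m) = -3 + m
B = 3 (B = 5 - 1*2 = 5 - 2 = 3)
o(W) = 3
(T(-6, -7) + o(-6)) + w*Y(-9, y(3)) = (-6 + 3) + 12*(-3 - 2) = -3 + 12*(-5) = -3 - 60 = -63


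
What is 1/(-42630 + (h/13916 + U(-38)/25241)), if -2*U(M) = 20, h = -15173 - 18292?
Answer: -351253756/14974792447505 ≈ -2.3456e-5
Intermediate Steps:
h = -33465
U(M) = -10 (U(M) = -½*20 = -10)
1/(-42630 + (h/13916 + U(-38)/25241)) = 1/(-42630 + (-33465/13916 - 10/25241)) = 1/(-42630 - 844829225/351253756) = 1/(-14974792447505/351253756) = -351253756/14974792447505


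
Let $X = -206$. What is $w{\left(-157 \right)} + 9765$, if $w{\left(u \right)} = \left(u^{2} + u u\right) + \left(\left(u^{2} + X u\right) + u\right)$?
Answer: $115897$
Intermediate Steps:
$w{\left(u \right)} = - 205 u + 3 u^{2}$ ($w{\left(u \right)} = \left(u^{2} + u u\right) + \left(\left(u^{2} - 206 u\right) + u\right) = \left(u^{2} + u^{2}\right) + \left(u^{2} - 205 u\right) = 2 u^{2} + \left(u^{2} - 205 u\right) = - 205 u + 3 u^{2}$)
$w{\left(-157 \right)} + 9765 = - 157 \left(-205 + 3 \left(-157\right)\right) + 9765 = - 157 \left(-205 - 471\right) + 9765 = \left(-157\right) \left(-676\right) + 9765 = 106132 + 9765 = 115897$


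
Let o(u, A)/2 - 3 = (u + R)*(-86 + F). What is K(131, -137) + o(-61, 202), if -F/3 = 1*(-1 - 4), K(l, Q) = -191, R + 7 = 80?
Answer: -1889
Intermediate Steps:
R = 73 (R = -7 + 80 = 73)
F = 15 (F = -3*(-1 - 4) = -3*(-5) = 15)
o(u, A) = -10360 - 142*u (o(u, A) = 6 + 2*((u + 73)*(-86 + 15)) = 6 + 2*((73 + u)*(-71)) = 6 + 2*(-5183 - 71*u) = 6 + (-10366 - 142*u) = -10360 - 142*u)
K(131, -137) + o(-61, 202) = -191 + (-10360 - 142*(-61)) = -191 + (-10360 + 8662) = -191 - 1698 = -1889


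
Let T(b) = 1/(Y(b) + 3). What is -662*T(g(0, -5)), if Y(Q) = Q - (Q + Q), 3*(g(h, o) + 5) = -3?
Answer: -662/9 ≈ -73.556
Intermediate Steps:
g(h, o) = -6 (g(h, o) = -5 + (1/3)*(-3) = -5 - 1 = -6)
Y(Q) = -Q (Y(Q) = Q - 2*Q = -Q)
T(b) = 1/(3 - b) (T(b) = 1/(-b + 3) = 1/(3 - b))
-662*T(g(0, -5)) = -(-662)/(-3 - 6) = -(-662)/(-9) = -(-662)*(-1)/9 = -662*1/9 = -662/9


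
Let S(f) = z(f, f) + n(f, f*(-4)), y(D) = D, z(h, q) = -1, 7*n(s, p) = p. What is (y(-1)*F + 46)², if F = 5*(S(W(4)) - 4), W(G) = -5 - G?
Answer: 100489/49 ≈ 2050.8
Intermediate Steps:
n(s, p) = p/7
S(f) = -1 - 4*f/7 (S(f) = -1 + (f*(-4))/7 = -1 + (-4*f)/7 = -1 - 4*f/7)
F = 5/7 (F = 5*((-1 - 4*(-5 - 1*4)/7) - 4) = 5*((-1 - 4*(-5 - 4)/7) - 4) = 5*((-1 - 4/7*(-9)) - 4) = 5*((-1 + 36/7) - 4) = 5*(29/7 - 4) = 5*(⅐) = 5/7 ≈ 0.71429)
(y(-1)*F + 46)² = (-1*5/7 + 46)² = (-5/7 + 46)² = (317/7)² = 100489/49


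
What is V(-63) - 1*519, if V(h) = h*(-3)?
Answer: -330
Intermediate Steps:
V(h) = -3*h
V(-63) - 1*519 = -3*(-63) - 1*519 = 189 - 519 = -330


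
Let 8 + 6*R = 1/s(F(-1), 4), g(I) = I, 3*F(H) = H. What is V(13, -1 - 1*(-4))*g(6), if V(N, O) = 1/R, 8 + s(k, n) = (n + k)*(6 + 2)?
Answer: -2304/509 ≈ -4.5265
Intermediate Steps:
F(H) = H/3
s(k, n) = -8 + 8*k + 8*n (s(k, n) = -8 + (n + k)*(6 + 2) = -8 + (k + n)*8 = -8 + (8*k + 8*n) = -8 + 8*k + 8*n)
R = -509/384 (R = -4/3 + 1/(6*(-8 + 8*((⅓)*(-1)) + 8*4)) = -4/3 + 1/(6*(-8 + 8*(-⅓) + 32)) = -4/3 + 1/(6*(-8 - 8/3 + 32)) = -4/3 + 1/(6*(64/3)) = -4/3 + (⅙)*(3/64) = -4/3 + 1/128 = -509/384 ≈ -1.3255)
V(N, O) = -384/509 (V(N, O) = 1/(-509/384) = -384/509)
V(13, -1 - 1*(-4))*g(6) = -384/509*6 = -2304/509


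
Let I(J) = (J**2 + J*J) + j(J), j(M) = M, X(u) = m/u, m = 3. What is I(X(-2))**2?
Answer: 9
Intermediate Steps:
X(u) = 3/u
I(J) = J + 2*J**2 (I(J) = (J**2 + J*J) + J = (J**2 + J**2) + J = 2*J**2 + J = J + 2*J**2)
I(X(-2))**2 = ((3/(-2))*(1 + 2*(3/(-2))))**2 = ((3*(-1/2))*(1 + 2*(3*(-1/2))))**2 = (-3*(1 + 2*(-3/2))/2)**2 = (-3*(1 - 3)/2)**2 = (-3/2*(-2))**2 = 3**2 = 9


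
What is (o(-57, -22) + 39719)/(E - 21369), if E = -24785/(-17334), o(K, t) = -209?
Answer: -684866340/370385461 ≈ -1.8491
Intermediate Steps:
E = 24785/17334 (E = -24785*(-1/17334) = 24785/17334 ≈ 1.4298)
(o(-57, -22) + 39719)/(E - 21369) = (-209 + 39719)/(24785/17334 - 21369) = 39510/(-370385461/17334) = 39510*(-17334/370385461) = -684866340/370385461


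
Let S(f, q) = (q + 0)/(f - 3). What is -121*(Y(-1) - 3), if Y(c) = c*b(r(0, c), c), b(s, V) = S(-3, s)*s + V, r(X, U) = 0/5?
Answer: 242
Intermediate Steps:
S(f, q) = q/(-3 + f)
r(X, U) = 0 (r(X, U) = 0*(1/5) = 0)
b(s, V) = V - s**2/6 (b(s, V) = (s/(-3 - 3))*s + V = (s/(-6))*s + V = (s*(-1/6))*s + V = (-s/6)*s + V = -s**2/6 + V = V - s**2/6)
Y(c) = c**2 (Y(c) = c*(c - 1/6*0**2) = c*(c - 1/6*0) = c*(c + 0) = c*c = c**2)
-121*(Y(-1) - 3) = -121*((-1)**2 - 3) = -121*(1 - 3) = -121*(-2) = 242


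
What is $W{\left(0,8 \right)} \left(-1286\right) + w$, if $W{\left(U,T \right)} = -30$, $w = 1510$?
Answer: $40090$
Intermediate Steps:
$W{\left(0,8 \right)} \left(-1286\right) + w = \left(-30\right) \left(-1286\right) + 1510 = 38580 + 1510 = 40090$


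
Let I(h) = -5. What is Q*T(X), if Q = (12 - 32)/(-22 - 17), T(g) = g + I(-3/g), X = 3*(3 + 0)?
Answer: 80/39 ≈ 2.0513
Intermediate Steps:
X = 9 (X = 3*3 = 9)
T(g) = -5 + g (T(g) = g - 5 = -5 + g)
Q = 20/39 (Q = -20/(-39) = -20*(-1/39) = 20/39 ≈ 0.51282)
Q*T(X) = 20*(-5 + 9)/39 = (20/39)*4 = 80/39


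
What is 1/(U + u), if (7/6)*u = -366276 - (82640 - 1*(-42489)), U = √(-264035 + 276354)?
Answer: -20639010/8693238861269 - 49*√12319/8693238861269 ≈ -2.3748e-6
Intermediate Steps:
U = √12319 ≈ 110.99
u = -2948430/7 (u = 6*(-366276 - (82640 - 1*(-42489)))/7 = 6*(-366276 - (82640 + 42489))/7 = 6*(-366276 - 1*125129)/7 = 6*(-366276 - 125129)/7 = (6/7)*(-491405) = -2948430/7 ≈ -4.2120e+5)
1/(U + u) = 1/(√12319 - 2948430/7) = 1/(-2948430/7 + √12319)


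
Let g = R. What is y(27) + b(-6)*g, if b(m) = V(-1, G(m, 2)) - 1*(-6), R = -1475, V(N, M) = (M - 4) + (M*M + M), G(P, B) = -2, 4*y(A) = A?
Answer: -11773/4 ≈ -2943.3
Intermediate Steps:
y(A) = A/4
V(N, M) = -4 + M² + 2*M (V(N, M) = (-4 + M) + (M² + M) = (-4 + M) + (M + M²) = -4 + M² + 2*M)
g = -1475
b(m) = 2 (b(m) = (-4 + (-2)² + 2*(-2)) - 1*(-6) = (-4 + 4 - 4) + 6 = -4 + 6 = 2)
y(27) + b(-6)*g = (¼)*27 + 2*(-1475) = 27/4 - 2950 = -11773/4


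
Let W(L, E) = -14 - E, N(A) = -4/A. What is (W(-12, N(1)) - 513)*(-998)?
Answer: 521954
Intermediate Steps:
(W(-12, N(1)) - 513)*(-998) = ((-14 - (-4)/1) - 513)*(-998) = ((-14 - (-4)) - 513)*(-998) = ((-14 - 1*(-4)) - 513)*(-998) = ((-14 + 4) - 513)*(-998) = (-10 - 513)*(-998) = -523*(-998) = 521954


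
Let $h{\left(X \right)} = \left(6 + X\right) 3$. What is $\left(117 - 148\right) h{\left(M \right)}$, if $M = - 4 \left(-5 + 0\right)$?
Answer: $-2418$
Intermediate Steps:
$M = 20$ ($M = \left(-4\right) \left(-5\right) = 20$)
$h{\left(X \right)} = 18 + 3 X$
$\left(117 - 148\right) h{\left(M \right)} = \left(117 - 148\right) \left(18 + 3 \cdot 20\right) = - 31 \left(18 + 60\right) = \left(-31\right) 78 = -2418$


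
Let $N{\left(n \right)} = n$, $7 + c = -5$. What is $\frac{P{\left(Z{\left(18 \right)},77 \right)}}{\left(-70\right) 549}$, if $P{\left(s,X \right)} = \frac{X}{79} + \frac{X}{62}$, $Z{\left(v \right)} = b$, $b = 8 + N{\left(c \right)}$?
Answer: $- \frac{517}{8963340} \approx -5.7679 \cdot 10^{-5}$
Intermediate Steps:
$c = -12$ ($c = -7 - 5 = -12$)
$b = -4$ ($b = 8 - 12 = -4$)
$Z{\left(v \right)} = -4$
$P{\left(s,X \right)} = \frac{141 X}{4898}$ ($P{\left(s,X \right)} = X \frac{1}{79} + X \frac{1}{62} = \frac{X}{79} + \frac{X}{62} = \frac{141 X}{4898}$)
$\frac{P{\left(Z{\left(18 \right)},77 \right)}}{\left(-70\right) 549} = \frac{\frac{141}{4898} \cdot 77}{\left(-70\right) 549} = \frac{10857}{4898 \left(-38430\right)} = \frac{10857}{4898} \left(- \frac{1}{38430}\right) = - \frac{517}{8963340}$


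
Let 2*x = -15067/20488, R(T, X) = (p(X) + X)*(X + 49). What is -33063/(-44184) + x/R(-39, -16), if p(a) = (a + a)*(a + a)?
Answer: 20634181231/27575057664 ≈ 0.74829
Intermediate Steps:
p(a) = 4*a² (p(a) = (2*a)*(2*a) = 4*a²)
R(T, X) = (49 + X)*(X + 4*X²) (R(T, X) = (4*X² + X)*(X + 49) = (X + 4*X²)*(49 + X) = (49 + X)*(X + 4*X²))
x = -1159/3152 (x = (-15067/20488)/2 = (-15067*1/20488)/2 = (½)*(-1159/1576) = -1159/3152 ≈ -0.36770)
-33063/(-44184) + x/R(-39, -16) = -33063/(-44184) - 1159*(-1/(16*(49 + 4*(-16)² + 197*(-16))))/3152 = -33063*(-1/44184) - 1159*(-1/(16*(49 + 4*256 - 3152)))/3152 = 11021/14728 - 1159*(-1/(16*(49 + 1024 - 3152)))/3152 = 11021/14728 - 1159/(3152*((-16*(-2079)))) = 11021/14728 - 1159/3152/33264 = 11021/14728 - 1159/3152*1/33264 = 11021/14728 - 1159/104848128 = 20634181231/27575057664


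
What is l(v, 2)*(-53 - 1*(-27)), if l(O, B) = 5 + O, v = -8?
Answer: 78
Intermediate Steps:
l(v, 2)*(-53 - 1*(-27)) = (5 - 8)*(-53 - 1*(-27)) = -3*(-53 + 27) = -3*(-26) = 78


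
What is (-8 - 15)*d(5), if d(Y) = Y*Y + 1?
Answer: -598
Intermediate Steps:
d(Y) = 1 + Y² (d(Y) = Y² + 1 = 1 + Y²)
(-8 - 15)*d(5) = (-8 - 15)*(1 + 5²) = -23*(1 + 25) = -23*26 = -598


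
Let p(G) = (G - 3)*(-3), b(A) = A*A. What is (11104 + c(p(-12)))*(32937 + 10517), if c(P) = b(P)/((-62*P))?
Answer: 14956931981/31 ≈ 4.8248e+8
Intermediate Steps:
b(A) = A**2
p(G) = 9 - 3*G (p(G) = (-3 + G)*(-3) = 9 - 3*G)
c(P) = -P/62 (c(P) = P**2/((-62*P)) = P**2*(-1/(62*P)) = -P/62)
(11104 + c(p(-12)))*(32937 + 10517) = (11104 - (9 - 3*(-12))/62)*(32937 + 10517) = (11104 - (9 + 36)/62)*43454 = (11104 - 1/62*45)*43454 = (11104 - 45/62)*43454 = (688403/62)*43454 = 14956931981/31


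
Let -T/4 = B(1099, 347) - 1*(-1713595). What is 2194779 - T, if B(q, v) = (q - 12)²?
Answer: 13775435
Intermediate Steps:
B(q, v) = (-12 + q)²
T = -11580656 (T = -4*((-12 + 1099)² - 1*(-1713595)) = -4*(1087² + 1713595) = -4*(1181569 + 1713595) = -4*2895164 = -11580656)
2194779 - T = 2194779 - 1*(-11580656) = 2194779 + 11580656 = 13775435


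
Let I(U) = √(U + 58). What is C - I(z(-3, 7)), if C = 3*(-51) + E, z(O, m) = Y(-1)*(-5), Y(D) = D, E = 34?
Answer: -119 - 3*√7 ≈ -126.94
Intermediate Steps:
z(O, m) = 5 (z(O, m) = -1*(-5) = 5)
I(U) = √(58 + U)
C = -119 (C = 3*(-51) + 34 = -153 + 34 = -119)
C - I(z(-3, 7)) = -119 - √(58 + 5) = -119 - √63 = -119 - 3*√7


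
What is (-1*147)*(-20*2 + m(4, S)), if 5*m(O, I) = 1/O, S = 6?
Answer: 117453/20 ≈ 5872.6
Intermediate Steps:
m(O, I) = 1/(5*O)
(-1*147)*(-20*2 + m(4, S)) = (-1*147)*(-20*2 + (1/5)/4) = -147*(-40 + (1/5)*(1/4)) = -147*(-40 + 1/20) = -147*(-799/20) = 117453/20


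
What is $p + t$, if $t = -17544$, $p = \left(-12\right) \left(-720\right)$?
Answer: $-8904$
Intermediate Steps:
$p = 8640$
$p + t = 8640 - 17544 = -8904$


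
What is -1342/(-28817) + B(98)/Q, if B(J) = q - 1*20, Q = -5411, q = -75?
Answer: 9999177/155928787 ≈ 0.064127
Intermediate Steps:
B(J) = -95 (B(J) = -75 - 1*20 = -75 - 20 = -95)
-1342/(-28817) + B(98)/Q = -1342/(-28817) - 95/(-5411) = -1342*(-1/28817) - 95*(-1/5411) = 1342/28817 + 95/5411 = 9999177/155928787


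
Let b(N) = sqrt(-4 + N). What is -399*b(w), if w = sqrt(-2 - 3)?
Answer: -399*sqrt(-4 + I*sqrt(5)) ≈ -215.34 - 826.54*I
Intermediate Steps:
w = I*sqrt(5) (w = sqrt(-5) = I*sqrt(5) ≈ 2.2361*I)
-399*b(w) = -399*sqrt(-4 + I*sqrt(5))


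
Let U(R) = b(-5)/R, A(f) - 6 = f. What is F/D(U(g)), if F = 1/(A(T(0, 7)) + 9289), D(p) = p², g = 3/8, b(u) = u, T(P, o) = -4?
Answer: 3/4955200 ≈ 6.0542e-7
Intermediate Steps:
A(f) = 6 + f
g = 3/8 (g = 3*(⅛) = 3/8 ≈ 0.37500)
U(R) = -5/R
F = 1/9291 (F = 1/((6 - 4) + 9289) = 1/(2 + 9289) = 1/9291 ≈ 0.00010763)
F/D(U(g)) = 1/(9291*((-5/3/8)²)) = 1/(9291*((-5*8/3)²)) = 1/(9291*((-40/3)²)) = 1/(9291*(1600/9)) = (1/9291)*(9/1600) = 3/4955200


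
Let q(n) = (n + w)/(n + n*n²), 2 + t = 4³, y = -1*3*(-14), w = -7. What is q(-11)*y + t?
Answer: 41980/671 ≈ 62.563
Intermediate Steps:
y = 42 (y = -3*(-14) = 42)
t = 62 (t = -2 + 4³ = -2 + 64 = 62)
q(n) = (-7 + n)/(n + n³) (q(n) = (n - 7)/(n + n*n²) = (-7 + n)/(n + n³))
q(-11)*y + t = ((-7 - 11)/(-11 + (-11)³))*42 + 62 = (-18/(-11 - 1331))*42 + 62 = (-18/(-1342))*42 + 62 = -1/1342*(-18)*42 + 62 = (9/671)*42 + 62 = 378/671 + 62 = 41980/671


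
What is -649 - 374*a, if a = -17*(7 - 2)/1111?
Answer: -62659/101 ≈ -620.39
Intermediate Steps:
a = -85/1111 (a = -17*5*(1/1111) = -85*1/1111 = -85/1111 ≈ -0.076508)
-649 - 374*a = -649 - 374*(-85/1111) = -649 + 2890/101 = -62659/101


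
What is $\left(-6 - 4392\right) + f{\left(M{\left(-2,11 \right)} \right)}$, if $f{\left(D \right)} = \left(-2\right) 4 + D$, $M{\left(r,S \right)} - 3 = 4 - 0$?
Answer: $-4399$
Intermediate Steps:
$M{\left(r,S \right)} = 7$ ($M{\left(r,S \right)} = 3 + \left(4 - 0\right) = 3 + \left(4 + 0\right) = 3 + 4 = 7$)
$f{\left(D \right)} = -8 + D$
$\left(-6 - 4392\right) + f{\left(M{\left(-2,11 \right)} \right)} = \left(-6 - 4392\right) + \left(-8 + 7\right) = \left(-6 - 4392\right) - 1 = -4398 - 1 = -4399$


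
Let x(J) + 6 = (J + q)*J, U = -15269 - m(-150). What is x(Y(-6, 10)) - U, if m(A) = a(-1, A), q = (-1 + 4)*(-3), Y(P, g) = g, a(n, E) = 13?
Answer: 15286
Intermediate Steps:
q = -9 (q = 3*(-3) = -9)
m(A) = 13
U = -15282 (U = -15269 - 1*13 = -15269 - 13 = -15282)
x(J) = -6 + J*(-9 + J) (x(J) = -6 + (J - 9)*J = -6 + (-9 + J)*J = -6 + J*(-9 + J))
x(Y(-6, 10)) - U = (-6 + 10² - 9*10) - 1*(-15282) = (-6 + 100 - 90) + 15282 = 4 + 15282 = 15286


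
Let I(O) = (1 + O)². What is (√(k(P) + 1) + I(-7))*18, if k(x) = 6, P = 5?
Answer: 648 + 18*√7 ≈ 695.62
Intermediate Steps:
(√(k(P) + 1) + I(-7))*18 = (√(6 + 1) + (1 - 7)²)*18 = (√7 + (-6)²)*18 = (√7 + 36)*18 = (36 + √7)*18 = 648 + 18*√7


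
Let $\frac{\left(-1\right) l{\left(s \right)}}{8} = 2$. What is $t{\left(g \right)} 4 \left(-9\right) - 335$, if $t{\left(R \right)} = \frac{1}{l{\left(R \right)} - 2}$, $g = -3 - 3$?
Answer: $-333$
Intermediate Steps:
$l{\left(s \right)} = -16$ ($l{\left(s \right)} = \left(-8\right) 2 = -16$)
$g = -6$
$t{\left(R \right)} = - \frac{1}{18}$ ($t{\left(R \right)} = \frac{1}{-16 - 2} = \frac{1}{-18} = - \frac{1}{18}$)
$t{\left(g \right)} 4 \left(-9\right) - 335 = \left(- \frac{1}{18}\right) 4 \left(-9\right) - 335 = \left(- \frac{2}{9}\right) \left(-9\right) - 335 = 2 - 335 = -333$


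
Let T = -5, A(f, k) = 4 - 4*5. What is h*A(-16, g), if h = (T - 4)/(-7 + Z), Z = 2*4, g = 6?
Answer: 144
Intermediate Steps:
A(f, k) = -16 (A(f, k) = 4 - 20 = -16)
Z = 8
h = -9 (h = (-5 - 4)/(-7 + 8) = -9/1 = -9*1 = -9)
h*A(-16, g) = -9*(-16) = 144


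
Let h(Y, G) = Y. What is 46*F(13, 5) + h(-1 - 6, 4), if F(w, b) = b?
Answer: 223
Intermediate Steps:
46*F(13, 5) + h(-1 - 6, 4) = 46*5 + (-1 - 6) = 230 - 7 = 223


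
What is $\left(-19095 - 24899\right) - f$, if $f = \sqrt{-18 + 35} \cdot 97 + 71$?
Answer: $-44065 - 97 \sqrt{17} \approx -44465.0$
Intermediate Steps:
$f = 71 + 97 \sqrt{17}$ ($f = \sqrt{17} \cdot 97 + 71 = 97 \sqrt{17} + 71 = 71 + 97 \sqrt{17} \approx 470.94$)
$\left(-19095 - 24899\right) - f = \left(-19095 - 24899\right) - \left(71 + 97 \sqrt{17}\right) = -43994 - \left(71 + 97 \sqrt{17}\right) = -44065 - 97 \sqrt{17}$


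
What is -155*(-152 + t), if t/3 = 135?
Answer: -39215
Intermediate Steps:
t = 405 (t = 3*135 = 405)
-155*(-152 + t) = -155*(-152 + 405) = -155*253 = -39215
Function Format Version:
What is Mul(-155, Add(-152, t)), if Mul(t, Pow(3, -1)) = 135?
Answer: -39215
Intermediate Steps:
t = 405 (t = Mul(3, 135) = 405)
Mul(-155, Add(-152, t)) = Mul(-155, Add(-152, 405)) = Mul(-155, 253) = -39215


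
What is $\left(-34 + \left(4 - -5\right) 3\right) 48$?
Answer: $-336$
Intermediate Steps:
$\left(-34 + \left(4 - -5\right) 3\right) 48 = \left(-34 + \left(4 + 5\right) 3\right) 48 = \left(-34 + 9 \cdot 3\right) 48 = \left(-34 + 27\right) 48 = \left(-7\right) 48 = -336$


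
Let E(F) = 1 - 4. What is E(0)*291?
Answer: -873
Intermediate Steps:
E(F) = -3
E(0)*291 = -3*291 = -873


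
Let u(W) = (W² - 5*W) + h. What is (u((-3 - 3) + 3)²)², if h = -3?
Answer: 194481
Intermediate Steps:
u(W) = -3 + W² - 5*W (u(W) = (W² - 5*W) - 3 = -3 + W² - 5*W)
(u((-3 - 3) + 3)²)² = ((-3 + ((-3 - 3) + 3)² - 5*((-3 - 3) + 3))²)² = ((-3 + (-6 + 3)² - 5*(-6 + 3))²)² = ((-3 + (-3)² - 5*(-3))²)² = ((-3 + 9 + 15)²)² = (21²)² = 441² = 194481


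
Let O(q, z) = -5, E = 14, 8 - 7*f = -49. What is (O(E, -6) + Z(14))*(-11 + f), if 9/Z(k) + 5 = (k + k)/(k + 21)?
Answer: 1000/49 ≈ 20.408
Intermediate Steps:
f = 57/7 (f = 8/7 - ⅐*(-49) = 8/7 + 7 = 57/7 ≈ 8.1429)
Z(k) = 9/(-5 + 2*k/(21 + k)) (Z(k) = 9/(-5 + (k + k)/(k + 21)) = 9/(-5 + (2*k)/(21 + k)) = 9/(-5 + 2*k/(21 + k)))
(O(E, -6) + Z(14))*(-11 + f) = (-5 + 3*(-21 - 1*14)/(35 + 14))*(-11 + 57/7) = (-5 + 3*(-21 - 14)/49)*(-20/7) = (-5 + 3*(1/49)*(-35))*(-20/7) = (-5 - 15/7)*(-20/7) = -50/7*(-20/7) = 1000/49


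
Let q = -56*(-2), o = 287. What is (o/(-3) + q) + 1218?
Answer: 3703/3 ≈ 1234.3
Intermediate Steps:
q = 112
(o/(-3) + q) + 1218 = (287/(-3) + 112) + 1218 = (287*(-⅓) + 112) + 1218 = (-287/3 + 112) + 1218 = 49/3 + 1218 = 3703/3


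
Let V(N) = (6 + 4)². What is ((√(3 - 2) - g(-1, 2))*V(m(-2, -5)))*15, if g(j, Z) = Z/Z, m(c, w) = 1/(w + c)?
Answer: 0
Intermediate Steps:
m(c, w) = 1/(c + w)
V(N) = 100 (V(N) = 10² = 100)
g(j, Z) = 1
((√(3 - 2) - g(-1, 2))*V(m(-2, -5)))*15 = ((√(3 - 2) - 1*1)*100)*15 = ((√1 - 1)*100)*15 = ((1 - 1)*100)*15 = (0*100)*15 = 0*15 = 0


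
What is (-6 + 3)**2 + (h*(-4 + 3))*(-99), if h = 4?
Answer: 405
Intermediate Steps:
(-6 + 3)**2 + (h*(-4 + 3))*(-99) = (-6 + 3)**2 + (4*(-4 + 3))*(-99) = (-3)**2 + (4*(-1))*(-99) = 9 - 4*(-99) = 9 + 396 = 405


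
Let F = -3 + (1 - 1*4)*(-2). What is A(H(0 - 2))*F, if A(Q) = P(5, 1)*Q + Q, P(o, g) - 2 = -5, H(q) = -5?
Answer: 30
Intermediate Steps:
P(o, g) = -3 (P(o, g) = 2 - 5 = -3)
F = 3 (F = -3 + (1 - 4)*(-2) = -3 - 3*(-2) = -3 + 6 = 3)
A(Q) = -2*Q (A(Q) = -3*Q + Q = -2*Q)
A(H(0 - 2))*F = -2*(-5)*3 = 10*3 = 30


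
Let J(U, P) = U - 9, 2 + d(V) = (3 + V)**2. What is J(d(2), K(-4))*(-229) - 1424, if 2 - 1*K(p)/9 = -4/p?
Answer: -4630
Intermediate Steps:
d(V) = -2 + (3 + V)**2
K(p) = 18 + 36/p (K(p) = 18 - (-36)/p = 18 + 36/p)
J(U, P) = -9 + U
J(d(2), K(-4))*(-229) - 1424 = (-9 + (-2 + (3 + 2)**2))*(-229) - 1424 = (-9 + (-2 + 5**2))*(-229) - 1424 = (-9 + (-2 + 25))*(-229) - 1424 = (-9 + 23)*(-229) - 1424 = 14*(-229) - 1424 = -3206 - 1424 = -4630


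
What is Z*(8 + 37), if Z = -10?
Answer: -450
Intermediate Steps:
Z*(8 + 37) = -10*(8 + 37) = -10*45 = -450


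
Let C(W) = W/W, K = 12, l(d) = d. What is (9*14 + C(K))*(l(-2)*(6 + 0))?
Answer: -1524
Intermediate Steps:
C(W) = 1
(9*14 + C(K))*(l(-2)*(6 + 0)) = (9*14 + 1)*(-2*(6 + 0)) = (126 + 1)*(-2*6) = 127*(-12) = -1524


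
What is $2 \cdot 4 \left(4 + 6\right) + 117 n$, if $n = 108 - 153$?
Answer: $-5185$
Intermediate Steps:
$n = -45$
$2 \cdot 4 \left(4 + 6\right) + 117 n = 2 \cdot 4 \left(4 + 6\right) + 117 \left(-45\right) = 8 \cdot 10 - 5265 = 80 - 5265 = -5185$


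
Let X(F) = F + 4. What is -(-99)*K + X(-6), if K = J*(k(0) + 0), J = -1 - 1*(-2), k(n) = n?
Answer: -2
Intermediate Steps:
X(F) = 4 + F
J = 1 (J = -1 + 2 = 1)
K = 0 (K = 1*(0 + 0) = 1*0 = 0)
-(-99)*K + X(-6) = -(-99)*0 + (4 - 6) = -99*0 - 2 = 0 - 2 = -2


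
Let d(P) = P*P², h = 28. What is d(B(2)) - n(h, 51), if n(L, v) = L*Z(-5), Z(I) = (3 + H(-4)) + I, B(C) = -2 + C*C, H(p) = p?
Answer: 176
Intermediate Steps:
B(C) = -2 + C²
Z(I) = -1 + I (Z(I) = (3 - 4) + I = -1 + I)
n(L, v) = -6*L (n(L, v) = L*(-1 - 5) = L*(-6) = -6*L)
d(P) = P³
d(B(2)) - n(h, 51) = (-2 + 2²)³ - (-6)*28 = (-2 + 4)³ - 1*(-168) = 2³ + 168 = 8 + 168 = 176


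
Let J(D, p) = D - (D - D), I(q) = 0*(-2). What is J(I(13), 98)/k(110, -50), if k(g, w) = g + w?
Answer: 0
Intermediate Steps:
I(q) = 0
J(D, p) = D (J(D, p) = D - 1*0 = D + 0 = D)
J(I(13), 98)/k(110, -50) = 0/(110 - 50) = 0/60 = 0*(1/60) = 0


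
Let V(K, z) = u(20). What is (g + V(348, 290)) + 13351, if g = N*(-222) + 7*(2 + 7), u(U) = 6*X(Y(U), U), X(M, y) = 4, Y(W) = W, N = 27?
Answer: 7444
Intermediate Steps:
u(U) = 24 (u(U) = 6*4 = 24)
V(K, z) = 24
g = -5931 (g = 27*(-222) + 7*(2 + 7) = -5994 + 7*9 = -5994 + 63 = -5931)
(g + V(348, 290)) + 13351 = (-5931 + 24) + 13351 = -5907 + 13351 = 7444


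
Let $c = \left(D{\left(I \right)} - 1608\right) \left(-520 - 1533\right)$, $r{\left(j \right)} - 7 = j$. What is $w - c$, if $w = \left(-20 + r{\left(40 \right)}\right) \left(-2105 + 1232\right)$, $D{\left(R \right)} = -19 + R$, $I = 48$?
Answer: $-3265258$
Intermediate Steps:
$r{\left(j \right)} = 7 + j$
$w = -23571$ ($w = \left(-20 + \left(7 + 40\right)\right) \left(-2105 + 1232\right) = \left(-20 + 47\right) \left(-873\right) = 27 \left(-873\right) = -23571$)
$c = 3241687$ ($c = \left(\left(-19 + 48\right) - 1608\right) \left(-520 - 1533\right) = \left(29 - 1608\right) \left(-2053\right) = \left(-1579\right) \left(-2053\right) = 3241687$)
$w - c = -23571 - 3241687 = -3265258$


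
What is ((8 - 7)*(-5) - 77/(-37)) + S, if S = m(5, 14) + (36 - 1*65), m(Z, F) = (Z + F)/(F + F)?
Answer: -32365/1036 ≈ -31.240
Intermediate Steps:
m(Z, F) = (F + Z)/(2*F) (m(Z, F) = (F + Z)/((2*F)) = (F + Z)*(1/(2*F)) = (F + Z)/(2*F))
S = -793/28 (S = (½)*(14 + 5)/14 + (36 - 1*65) = (½)*(1/14)*19 + (36 - 65) = 19/28 - 29 = -793/28 ≈ -28.321)
((8 - 7)*(-5) - 77/(-37)) + S = ((8 - 7)*(-5) - 77/(-37)) - 793/28 = (1*(-5) - 77*(-1/37)) - 793/28 = (-5 + 77/37) - 793/28 = -108/37 - 793/28 = -32365/1036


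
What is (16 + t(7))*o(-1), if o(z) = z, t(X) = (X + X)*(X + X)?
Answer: -212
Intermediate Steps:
t(X) = 4*X² (t(X) = (2*X)*(2*X) = 4*X²)
(16 + t(7))*o(-1) = (16 + 4*7²)*(-1) = (16 + 4*49)*(-1) = (16 + 196)*(-1) = 212*(-1) = -212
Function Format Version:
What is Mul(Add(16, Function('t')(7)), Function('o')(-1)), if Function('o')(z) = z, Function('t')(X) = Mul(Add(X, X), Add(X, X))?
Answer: -212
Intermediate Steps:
Function('t')(X) = Mul(4, Pow(X, 2)) (Function('t')(X) = Mul(Mul(2, X), Mul(2, X)) = Mul(4, Pow(X, 2)))
Mul(Add(16, Function('t')(7)), Function('o')(-1)) = Mul(Add(16, Mul(4, Pow(7, 2))), -1) = Mul(Add(16, Mul(4, 49)), -1) = Mul(Add(16, 196), -1) = Mul(212, -1) = -212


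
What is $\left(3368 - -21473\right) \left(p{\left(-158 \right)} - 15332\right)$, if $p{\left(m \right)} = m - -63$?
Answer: $-383222107$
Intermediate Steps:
$p{\left(m \right)} = 63 + m$ ($p{\left(m \right)} = m + 63 = 63 + m$)
$\left(3368 - -21473\right) \left(p{\left(-158 \right)} - 15332\right) = \left(3368 - -21473\right) \left(\left(63 - 158\right) - 15332\right) = \left(3368 + \left(-1137 + 22610\right)\right) \left(-95 - 15332\right) = \left(3368 + 21473\right) \left(-15427\right) = 24841 \left(-15427\right) = -383222107$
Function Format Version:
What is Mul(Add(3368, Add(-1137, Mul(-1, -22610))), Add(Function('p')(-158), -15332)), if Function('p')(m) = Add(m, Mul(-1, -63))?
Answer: -383222107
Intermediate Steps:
Function('p')(m) = Add(63, m) (Function('p')(m) = Add(m, 63) = Add(63, m))
Mul(Add(3368, Add(-1137, Mul(-1, -22610))), Add(Function('p')(-158), -15332)) = Mul(Add(3368, Add(-1137, Mul(-1, -22610))), Add(Add(63, -158), -15332)) = Mul(Add(3368, Add(-1137, 22610)), Add(-95, -15332)) = Mul(Add(3368, 21473), -15427) = Mul(24841, -15427) = -383222107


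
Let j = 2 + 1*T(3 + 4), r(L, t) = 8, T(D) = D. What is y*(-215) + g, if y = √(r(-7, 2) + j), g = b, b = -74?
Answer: -74 - 215*√17 ≈ -960.47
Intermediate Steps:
g = -74
j = 9 (j = 2 + 1*(3 + 4) = 2 + 1*7 = 2 + 7 = 9)
y = √17 (y = √(8 + 9) = √17 ≈ 4.1231)
y*(-215) + g = √17*(-215) - 74 = -215*√17 - 74 = -74 - 215*√17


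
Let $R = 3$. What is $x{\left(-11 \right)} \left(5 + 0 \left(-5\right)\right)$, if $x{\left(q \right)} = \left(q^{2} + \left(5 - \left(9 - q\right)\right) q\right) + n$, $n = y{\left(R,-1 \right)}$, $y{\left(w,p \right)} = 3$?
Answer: $1445$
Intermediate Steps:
$n = 3$
$x{\left(q \right)} = 3 + q^{2} + q \left(-4 + q\right)$ ($x{\left(q \right)} = \left(q^{2} + \left(5 - \left(9 - q\right)\right) q\right) + 3 = \left(q^{2} + \left(5 + \left(-9 + q\right)\right) q\right) + 3 = \left(q^{2} + \left(-4 + q\right) q\right) + 3 = \left(q^{2} + q \left(-4 + q\right)\right) + 3 = 3 + q^{2} + q \left(-4 + q\right)$)
$x{\left(-11 \right)} \left(5 + 0 \left(-5\right)\right) = \left(3 - -44 + 2 \left(-11\right)^{2}\right) \left(5 + 0 \left(-5\right)\right) = \left(3 + 44 + 2 \cdot 121\right) \left(5 + 0\right) = \left(3 + 44 + 242\right) 5 = 289 \cdot 5 = 1445$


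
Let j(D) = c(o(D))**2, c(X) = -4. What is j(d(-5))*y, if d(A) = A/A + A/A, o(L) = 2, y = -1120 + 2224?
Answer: 17664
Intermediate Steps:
y = 1104
d(A) = 2 (d(A) = 1 + 1 = 2)
j(D) = 16 (j(D) = (-4)**2 = 16)
j(d(-5))*y = 16*1104 = 17664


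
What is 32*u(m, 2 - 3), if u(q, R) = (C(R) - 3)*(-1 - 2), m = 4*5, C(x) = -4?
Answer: 672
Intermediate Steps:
m = 20
u(q, R) = 21 (u(q, R) = (-4 - 3)*(-1 - 2) = -7*(-3) = 21)
32*u(m, 2 - 3) = 32*21 = 672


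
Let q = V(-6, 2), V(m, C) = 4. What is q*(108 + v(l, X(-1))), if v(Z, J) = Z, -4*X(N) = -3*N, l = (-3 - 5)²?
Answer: 688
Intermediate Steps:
l = 64 (l = (-8)² = 64)
X(N) = 3*N/4 (X(N) = -(-3)*N/4 = 3*N/4)
q = 4
q*(108 + v(l, X(-1))) = 4*(108 + 64) = 4*172 = 688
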